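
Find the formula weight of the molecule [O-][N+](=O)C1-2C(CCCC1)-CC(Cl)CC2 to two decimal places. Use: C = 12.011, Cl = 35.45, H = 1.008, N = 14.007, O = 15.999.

Molecular formula: C10H16ClNO2.
M = 10×12.011 + 1×35.45 + 16×1.008 + 1×14.007 + 2×15.999 = 217.69 g/mol.

217.69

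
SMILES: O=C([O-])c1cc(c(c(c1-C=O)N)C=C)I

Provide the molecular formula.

C10H7INO3-

Heavy atoms from the SMILES: 10 C, 1 I, 1 N, 3 O.
Implicit hydrogens by atom environment:
  5 × C (aromatic): no H
  2 × C: 1 H each → 2
  2 × O: no H
  1 × C: 2 H
  1 × C (aromatic): 1 H
  1 × C: no H
  1 × I: no H
  1 × N: 2 H
  1 × O (charge -1): no H
  Total hydrogens = 7.
Net charge -1.
Molecular formula: C10H7INO3-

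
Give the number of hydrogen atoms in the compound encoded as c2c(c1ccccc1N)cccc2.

Hydrogens are implicit in SMILES; fill each atom to its normal valence:
  9 × C (aromatic): 1 H each → 9
  3 × C (aromatic): no H
  1 × N: 2 H
  Total hydrogens = 11.

11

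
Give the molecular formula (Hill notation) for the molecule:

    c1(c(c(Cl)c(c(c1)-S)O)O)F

Heavy atoms from the SMILES: 6 C, 1 Cl, 1 F, 2 O, 1 S.
Implicit hydrogens by atom environment:
  5 × C (aromatic): no H
  2 × O: 1 H each → 2
  1 × C (aromatic): 1 H
  1 × Cl: no H
  1 × F: no H
  1 × S: 1 H
  Total hydrogens = 4.
Molecular formula: C6H4ClFO2S

C6H4ClFO2S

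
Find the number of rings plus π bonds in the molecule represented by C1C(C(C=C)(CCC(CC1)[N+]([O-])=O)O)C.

Molecular formula from the SMILES: C11H19NO3.
DoU = (2C + 2 + N − H − X)/2 = (2·11 + 2 + 1 − 19 − 0)/2 = 6/2 = 3.
(Structurally: 1 ring(s) + 2 π bond(s) = 3.)

3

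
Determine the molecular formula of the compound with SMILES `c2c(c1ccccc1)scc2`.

Heavy atoms from the SMILES: 10 C, 1 S.
Implicit hydrogens by atom environment:
  8 × C (aromatic): 1 H each → 8
  2 × C (aromatic): no H
  1 × S (aromatic): no H
  Total hydrogens = 8.
Molecular formula: C10H8S

C10H8S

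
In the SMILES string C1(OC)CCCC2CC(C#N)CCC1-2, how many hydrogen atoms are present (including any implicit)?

19

Hydrogens are implicit in SMILES; fill each atom to its normal valence:
  6 × C: 2 H each → 12
  4 × C: 1 H each → 4
  1 × C: 3 H
  1 × C: no H
  1 × N: no H
  1 × O: no H
  Total hydrogens = 19.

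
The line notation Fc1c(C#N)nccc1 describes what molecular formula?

C6H3FN2

Heavy atoms from the SMILES: 6 C, 1 F, 2 N.
Implicit hydrogens by atom environment:
  3 × C (aromatic): 1 H each → 3
  2 × C (aromatic): no H
  1 × C: no H
  1 × F: no H
  1 × N (aromatic): no H
  1 × N: no H
  Total hydrogens = 3.
Molecular formula: C6H3FN2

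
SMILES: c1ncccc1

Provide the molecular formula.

Heavy atoms from the SMILES: 5 C, 1 N.
Implicit hydrogens by atom environment:
  5 × C (aromatic): 1 H each → 5
  1 × N (aromatic): no H
  Total hydrogens = 5.
Molecular formula: C5H5N

C5H5N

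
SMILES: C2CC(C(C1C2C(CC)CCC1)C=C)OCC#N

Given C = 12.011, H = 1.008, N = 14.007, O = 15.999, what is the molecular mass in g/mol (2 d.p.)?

247.38

Molecular formula: C16H25NO.
M = 16×12.011 + 25×1.008 + 1×14.007 + 1×15.999 = 247.38 g/mol.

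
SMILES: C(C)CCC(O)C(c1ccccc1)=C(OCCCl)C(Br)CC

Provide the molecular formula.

Heavy atoms from the SMILES: 1 Br, 18 C, 1 Cl, 2 O.
Implicit hydrogens by atom environment:
  6 × C: 2 H each → 12
  5 × C (aromatic): 1 H each → 5
  2 × C: 3 H each → 6
  2 × C: 1 H each → 2
  2 × C: no H
  1 × Br: no H
  1 × C (aromatic): no H
  1 × Cl: no H
  1 × O: 1 H
  1 × O: no H
  Total hydrogens = 26.
Molecular formula: C18H26BrClO2

C18H26BrClO2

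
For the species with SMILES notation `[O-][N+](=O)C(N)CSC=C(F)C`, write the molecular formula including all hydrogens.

Heavy atoms from the SMILES: 5 C, 1 F, 2 N, 2 O, 1 S.
Implicit hydrogens by atom environment:
  2 × C: 1 H each → 2
  1 × C: 3 H
  1 × C: 2 H
  1 × C: no H
  1 × F: no H
  1 × N: 2 H
  1 × N (charge +1): no H
  1 × O: no H
  1 × O (charge -1): no H
  1 × S: no H
  Total hydrogens = 9.
Molecular formula: C5H9FN2O2S

C5H9FN2O2S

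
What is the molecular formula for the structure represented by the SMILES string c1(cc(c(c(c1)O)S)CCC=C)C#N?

C11H11NOS

Heavy atoms from the SMILES: 11 C, 1 N, 1 O, 1 S.
Implicit hydrogens by atom environment:
  4 × C (aromatic): no H
  3 × C: 2 H each → 6
  2 × C (aromatic): 1 H each → 2
  1 × C: 1 H
  1 × C: no H
  1 × N: no H
  1 × O: 1 H
  1 × S: 1 H
  Total hydrogens = 11.
Molecular formula: C11H11NOS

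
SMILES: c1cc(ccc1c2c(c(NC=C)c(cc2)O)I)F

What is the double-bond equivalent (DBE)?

9

Molecular formula from the SMILES: C14H11FINO.
DoU = (2C + 2 + N − H − X)/2 = (2·14 + 2 + 1 − 11 − 2)/2 = 18/2 = 9.
(Structurally: 2 ring(s) + 7 π bond(s) = 9.)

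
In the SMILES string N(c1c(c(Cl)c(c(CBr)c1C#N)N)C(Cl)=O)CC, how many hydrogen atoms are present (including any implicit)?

10

Hydrogens are implicit in SMILES; fill each atom to its normal valence:
  6 × C (aromatic): no H
  2 × C: 2 H each → 4
  2 × C: no H
  2 × Cl: no H
  1 × Br: no H
  1 × C: 3 H
  1 × N: 2 H
  1 × N: 1 H
  1 × N: no H
  1 × O: no H
  Total hydrogens = 10.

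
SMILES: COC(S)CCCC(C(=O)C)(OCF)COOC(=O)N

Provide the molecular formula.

Heavy atoms from the SMILES: 11 C, 1 F, 1 N, 6 O, 1 S.
Implicit hydrogens by atom environment:
  6 × O: no H
  5 × C: 2 H each → 10
  3 × C: no H
  2 × C: 3 H each → 6
  1 × C: 1 H
  1 × F: no H
  1 × N: 2 H
  1 × S: 1 H
  Total hydrogens = 20.
Molecular formula: C11H20FNO6S

C11H20FNO6S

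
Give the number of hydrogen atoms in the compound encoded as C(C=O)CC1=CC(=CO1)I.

Hydrogens are implicit in SMILES; fill each atom to its normal valence:
  2 × C: 2 H each → 4
  2 × C (aromatic): 1 H each → 2
  2 × C (aromatic): no H
  1 × C: 1 H
  1 × I: no H
  1 × O (aromatic): no H
  1 × O: no H
  Total hydrogens = 7.

7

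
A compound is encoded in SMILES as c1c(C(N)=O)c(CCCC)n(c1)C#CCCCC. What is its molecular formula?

Heavy atoms from the SMILES: 15 C, 2 N, 1 O.
Implicit hydrogens by atom environment:
  6 × C: 2 H each → 12
  3 × C: no H
  2 × C: 3 H each → 6
  2 × C (aromatic): 1 H each → 2
  2 × C (aromatic): no H
  1 × N: 2 H
  1 × N (aromatic): no H
  1 × O: no H
  Total hydrogens = 22.
Molecular formula: C15H22N2O

C15H22N2O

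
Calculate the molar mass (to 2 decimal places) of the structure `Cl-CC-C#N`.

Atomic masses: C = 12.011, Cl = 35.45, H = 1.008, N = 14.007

Molecular formula: C3H4ClN.
M = 3×12.011 + 1×35.45 + 4×1.008 + 1×14.007 = 89.52 g/mol.

89.52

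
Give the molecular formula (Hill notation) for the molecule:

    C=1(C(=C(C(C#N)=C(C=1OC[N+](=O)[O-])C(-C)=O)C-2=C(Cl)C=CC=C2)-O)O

Heavy atoms from the SMILES: 16 C, 1 Cl, 2 N, 6 O.
Implicit hydrogens by atom environment:
  8 × C (aromatic): no H
  4 × C (aromatic): 1 H each → 4
  3 × O: no H
  2 × C: no H
  2 × O: 1 H each → 2
  1 × C: 3 H
  1 × C: 2 H
  1 × Cl: no H
  1 × N (charge +1): no H
  1 × N: no H
  1 × O (charge -1): no H
  Total hydrogens = 11.
Molecular formula: C16H11ClN2O6

C16H11ClN2O6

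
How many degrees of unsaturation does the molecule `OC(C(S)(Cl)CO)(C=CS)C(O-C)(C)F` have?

1

Molecular formula from the SMILES: C8H14ClFO3S2.
DoU = (2C + 2 + N − H − X)/2 = (2·8 + 2 + 0 − 14 − 2)/2 = 2/2 = 1.
(Structurally: 0 ring(s) + 1 π bond(s) = 1.)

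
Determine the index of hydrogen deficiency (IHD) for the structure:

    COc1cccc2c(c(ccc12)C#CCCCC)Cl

Molecular formula from the SMILES: C17H17ClO.
DoU = (2C + 2 + N − H − X)/2 = (2·17 + 2 + 0 − 17 − 1)/2 = 18/2 = 9.
(Structurally: 2 ring(s) + 7 π bond(s) = 9.)

9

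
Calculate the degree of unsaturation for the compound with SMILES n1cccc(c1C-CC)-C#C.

6

Molecular formula from the SMILES: C10H11N.
DoU = (2C + 2 + N − H − X)/2 = (2·10 + 2 + 1 − 11 − 0)/2 = 12/2 = 6.
(Structurally: 1 ring(s) + 5 π bond(s) = 6.)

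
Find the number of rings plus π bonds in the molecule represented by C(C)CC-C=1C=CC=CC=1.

Molecular formula from the SMILES: C10H14.
DoU = (2C + 2 + N − H − X)/2 = (2·10 + 2 + 0 − 14 − 0)/2 = 8/2 = 4.
(Structurally: 1 ring(s) + 3 π bond(s) = 4.)

4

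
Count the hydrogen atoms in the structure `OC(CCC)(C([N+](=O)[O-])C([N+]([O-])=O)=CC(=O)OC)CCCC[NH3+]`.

24

Hydrogens are implicit in SMILES; fill each atom to its normal valence:
  6 × C: 2 H each → 12
  4 × O: no H
  3 × C: no H
  2 × C: 3 H each → 6
  2 × C: 1 H each → 2
  2 × N (charge +1): no H
  2 × O (charge -1): no H
  1 × N (charge +1): 3 H
  1 × O: 1 H
  Total hydrogens = 24.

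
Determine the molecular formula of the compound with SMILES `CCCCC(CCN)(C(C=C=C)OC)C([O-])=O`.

C13H22NO3-

Heavy atoms from the SMILES: 13 C, 1 N, 3 O.
Implicit hydrogens by atom environment:
  6 × C: 2 H each → 12
  3 × C: no H
  2 × C: 3 H each → 6
  2 × C: 1 H each → 2
  2 × O: no H
  1 × N: 2 H
  1 × O (charge -1): no H
  Total hydrogens = 22.
Net charge -1.
Molecular formula: C13H22NO3-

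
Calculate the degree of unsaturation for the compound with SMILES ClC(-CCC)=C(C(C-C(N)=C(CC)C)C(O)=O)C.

Molecular formula from the SMILES: C14H24ClNO2.
DoU = (2C + 2 + N − H − X)/2 = (2·14 + 2 + 1 − 24 − 1)/2 = 6/2 = 3.
(Structurally: 0 ring(s) + 3 π bond(s) = 3.)

3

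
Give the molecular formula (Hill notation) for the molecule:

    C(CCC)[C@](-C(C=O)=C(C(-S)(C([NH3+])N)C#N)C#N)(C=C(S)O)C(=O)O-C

C16H23N4O4S2+

Heavy atoms from the SMILES: 16 C, 4 N, 4 O, 2 S.
Implicit hydrogens by atom environment:
  8 × C: no H
  3 × C: 2 H each → 6
  3 × C: 1 H each → 3
  3 × O: no H
  2 × C: 3 H each → 6
  2 × N: no H
  2 × S: 1 H each → 2
  1 × N (charge +1): 3 H
  1 × N: 2 H
  1 × O: 1 H
  Total hydrogens = 23.
Net charge +1.
Molecular formula: C16H23N4O4S2+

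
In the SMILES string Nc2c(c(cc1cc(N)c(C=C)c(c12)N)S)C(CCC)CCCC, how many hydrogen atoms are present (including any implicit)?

29

Hydrogens are implicit in SMILES; fill each atom to its normal valence:
  8 × C (aromatic): no H
  6 × C: 2 H each → 12
  3 × N: 2 H each → 6
  2 × C: 3 H each → 6
  2 × C (aromatic): 1 H each → 2
  2 × C: 1 H each → 2
  1 × S: 1 H
  Total hydrogens = 29.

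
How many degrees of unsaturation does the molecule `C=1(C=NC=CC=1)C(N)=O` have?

Molecular formula from the SMILES: C6H6N2O.
DoU = (2C + 2 + N − H − X)/2 = (2·6 + 2 + 2 − 6 − 0)/2 = 10/2 = 5.
(Structurally: 1 ring(s) + 4 π bond(s) = 5.)

5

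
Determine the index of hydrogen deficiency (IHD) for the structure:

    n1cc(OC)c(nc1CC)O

Molecular formula from the SMILES: C7H10N2O2.
DoU = (2C + 2 + N − H − X)/2 = (2·7 + 2 + 2 − 10 − 0)/2 = 8/2 = 4.
(Structurally: 1 ring(s) + 3 π bond(s) = 4.)

4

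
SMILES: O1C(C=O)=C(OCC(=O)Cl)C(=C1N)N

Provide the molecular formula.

C7H7ClN2O4

Heavy atoms from the SMILES: 7 C, 1 Cl, 2 N, 4 O.
Implicit hydrogens by atom environment:
  4 × C (aromatic): no H
  3 × O: no H
  2 × N: 2 H each → 4
  1 × C: 2 H
  1 × C: 1 H
  1 × C: no H
  1 × Cl: no H
  1 × O (aromatic): no H
  Total hydrogens = 7.
Molecular formula: C7H7ClN2O4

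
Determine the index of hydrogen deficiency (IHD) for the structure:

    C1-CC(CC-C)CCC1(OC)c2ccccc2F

5

Molecular formula from the SMILES: C16H23FO.
DoU = (2C + 2 + N − H − X)/2 = (2·16 + 2 + 0 − 23 − 1)/2 = 10/2 = 5.
(Structurally: 2 ring(s) + 3 π bond(s) = 5.)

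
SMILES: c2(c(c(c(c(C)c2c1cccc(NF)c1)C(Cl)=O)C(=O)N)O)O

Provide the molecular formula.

C15H12ClFN2O4

Heavy atoms from the SMILES: 15 C, 1 Cl, 1 F, 2 N, 4 O.
Implicit hydrogens by atom environment:
  8 × C (aromatic): no H
  4 × C (aromatic): 1 H each → 4
  2 × C: no H
  2 × O: 1 H each → 2
  2 × O: no H
  1 × C: 3 H
  1 × Cl: no H
  1 × F: no H
  1 × N: 2 H
  1 × N: 1 H
  Total hydrogens = 12.
Molecular formula: C15H12ClFN2O4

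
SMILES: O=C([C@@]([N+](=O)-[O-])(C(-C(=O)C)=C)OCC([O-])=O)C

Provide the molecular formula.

C9H10NO7-

Heavy atoms from the SMILES: 9 C, 1 N, 7 O.
Implicit hydrogens by atom environment:
  5 × C: no H
  5 × O: no H
  2 × C: 3 H each → 6
  2 × C: 2 H each → 4
  2 × O (charge -1): no H
  1 × N (charge +1): no H
  Total hydrogens = 10.
Net charge -1.
Molecular formula: C9H10NO7-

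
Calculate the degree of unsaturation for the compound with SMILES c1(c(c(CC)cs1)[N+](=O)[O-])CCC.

Molecular formula from the SMILES: C9H13NO2S.
DoU = (2C + 2 + N − H − X)/2 = (2·9 + 2 + 1 − 13 − 0)/2 = 8/2 = 4.
(Structurally: 1 ring(s) + 3 π bond(s) = 4.)

4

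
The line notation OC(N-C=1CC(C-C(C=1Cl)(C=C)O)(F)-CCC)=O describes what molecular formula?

Heavy atoms from the SMILES: 12 C, 1 Cl, 1 F, 1 N, 3 O.
Implicit hydrogens by atom environment:
  5 × C: 2 H each → 10
  5 × C: no H
  2 × O: 1 H each → 2
  1 × C: 3 H
  1 × C: 1 H
  1 × Cl: no H
  1 × F: no H
  1 × N: 1 H
  1 × O: no H
  Total hydrogens = 17.
Molecular formula: C12H17ClFNO3

C12H17ClFNO3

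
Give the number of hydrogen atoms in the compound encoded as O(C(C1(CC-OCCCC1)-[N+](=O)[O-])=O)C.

15

Hydrogens are implicit in SMILES; fill each atom to its normal valence:
  6 × C: 2 H each → 12
  4 × O: no H
  2 × C: no H
  1 × C: 3 H
  1 × N (charge +1): no H
  1 × O (charge -1): no H
  Total hydrogens = 15.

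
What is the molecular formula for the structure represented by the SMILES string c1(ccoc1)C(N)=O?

Heavy atoms from the SMILES: 5 C, 1 N, 2 O.
Implicit hydrogens by atom environment:
  3 × C (aromatic): 1 H each → 3
  1 × C (aromatic): no H
  1 × C: no H
  1 × N: 2 H
  1 × O (aromatic): no H
  1 × O: no H
  Total hydrogens = 5.
Molecular formula: C5H5NO2

C5H5NO2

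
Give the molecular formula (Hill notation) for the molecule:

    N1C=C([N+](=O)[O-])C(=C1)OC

C5H6N2O3

Heavy atoms from the SMILES: 5 C, 2 N, 3 O.
Implicit hydrogens by atom environment:
  2 × C (aromatic): 1 H each → 2
  2 × C (aromatic): no H
  2 × O: no H
  1 × C: 3 H
  1 × N (aromatic): 1 H
  1 × N (charge +1): no H
  1 × O (charge -1): no H
  Total hydrogens = 6.
Molecular formula: C5H6N2O3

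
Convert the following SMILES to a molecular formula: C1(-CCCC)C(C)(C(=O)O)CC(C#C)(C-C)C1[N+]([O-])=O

Heavy atoms from the SMILES: 15 C, 1 N, 4 O.
Implicit hydrogens by atom environment:
  5 × C: 2 H each → 10
  4 × C: no H
  3 × C: 3 H each → 9
  3 × C: 1 H each → 3
  2 × O: no H
  1 × N (charge +1): no H
  1 × O: 1 H
  1 × O (charge -1): no H
  Total hydrogens = 23.
Molecular formula: C15H23NO4

C15H23NO4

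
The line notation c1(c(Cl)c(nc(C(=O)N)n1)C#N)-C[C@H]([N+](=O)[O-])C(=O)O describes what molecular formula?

Heavy atoms from the SMILES: 9 C, 1 Cl, 5 N, 5 O.
Implicit hydrogens by atom environment:
  4 × C (aromatic): no H
  3 × C: no H
  3 × O: no H
  2 × N (aromatic): no H
  1 × C: 2 H
  1 × C: 1 H
  1 × Cl: no H
  1 × N: 2 H
  1 × N: no H
  1 × N (charge +1): no H
  1 × O: 1 H
  1 × O (charge -1): no H
  Total hydrogens = 6.
Molecular formula: C9H6ClN5O5

C9H6ClN5O5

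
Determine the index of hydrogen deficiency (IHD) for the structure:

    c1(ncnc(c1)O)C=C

Molecular formula from the SMILES: C6H6N2O.
DoU = (2C + 2 + N − H − X)/2 = (2·6 + 2 + 2 − 6 − 0)/2 = 10/2 = 5.
(Structurally: 1 ring(s) + 4 π bond(s) = 5.)

5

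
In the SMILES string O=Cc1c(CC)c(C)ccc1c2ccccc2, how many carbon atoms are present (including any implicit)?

The symbol for carbon appears 16 times in the SMILES. Lowercase c denotes aromatic carbon and counts toward C.

16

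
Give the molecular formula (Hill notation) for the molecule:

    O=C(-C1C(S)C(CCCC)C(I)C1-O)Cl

Heavy atoms from the SMILES: 10 C, 1 Cl, 1 I, 2 O, 1 S.
Implicit hydrogens by atom environment:
  5 × C: 1 H each → 5
  3 × C: 2 H each → 6
  1 × C: 3 H
  1 × C: no H
  1 × Cl: no H
  1 × I: no H
  1 × O: 1 H
  1 × O: no H
  1 × S: 1 H
  Total hydrogens = 16.
Molecular formula: C10H16ClIO2S

C10H16ClIO2S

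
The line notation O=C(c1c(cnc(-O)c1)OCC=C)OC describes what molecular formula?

C10H11NO4

Heavy atoms from the SMILES: 10 C, 1 N, 4 O.
Implicit hydrogens by atom environment:
  3 × C (aromatic): no H
  3 × O: no H
  2 × C: 2 H each → 4
  2 × C (aromatic): 1 H each → 2
  1 × C: 3 H
  1 × C: 1 H
  1 × C: no H
  1 × N (aromatic): no H
  1 × O: 1 H
  Total hydrogens = 11.
Molecular formula: C10H11NO4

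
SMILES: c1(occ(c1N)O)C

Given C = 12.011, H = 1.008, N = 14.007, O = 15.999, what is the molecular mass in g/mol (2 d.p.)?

Molecular formula: C5H7NO2.
M = 5×12.011 + 7×1.008 + 1×14.007 + 2×15.999 = 113.12 g/mol.

113.12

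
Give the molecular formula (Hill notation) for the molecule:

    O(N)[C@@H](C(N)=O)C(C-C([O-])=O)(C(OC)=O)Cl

C7H10ClN2O6-

Heavy atoms from the SMILES: 7 C, 1 Cl, 2 N, 6 O.
Implicit hydrogens by atom environment:
  5 × O: no H
  4 × C: no H
  2 × N: 2 H each → 4
  1 × C: 3 H
  1 × C: 2 H
  1 × C: 1 H
  1 × Cl: no H
  1 × O (charge -1): no H
  Total hydrogens = 10.
Net charge -1.
Molecular formula: C7H10ClN2O6-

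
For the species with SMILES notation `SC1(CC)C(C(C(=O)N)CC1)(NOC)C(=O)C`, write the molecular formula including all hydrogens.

C11H20N2O3S

Heavy atoms from the SMILES: 11 C, 2 N, 3 O, 1 S.
Implicit hydrogens by atom environment:
  4 × C: no H
  3 × C: 3 H each → 9
  3 × C: 2 H each → 6
  3 × O: no H
  1 × C: 1 H
  1 × N: 2 H
  1 × N: 1 H
  1 × S: 1 H
  Total hydrogens = 20.
Molecular formula: C11H20N2O3S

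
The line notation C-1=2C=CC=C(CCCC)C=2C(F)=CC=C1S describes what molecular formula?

Heavy atoms from the SMILES: 14 C, 1 F, 1 S.
Implicit hydrogens by atom environment:
  5 × C (aromatic): 1 H each → 5
  5 × C (aromatic): no H
  3 × C: 2 H each → 6
  1 × C: 3 H
  1 × F: no H
  1 × S: 1 H
  Total hydrogens = 15.
Molecular formula: C14H15FS

C14H15FS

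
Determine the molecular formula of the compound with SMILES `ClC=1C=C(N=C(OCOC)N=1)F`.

C6H6ClFN2O2

Heavy atoms from the SMILES: 6 C, 1 Cl, 1 F, 2 N, 2 O.
Implicit hydrogens by atom environment:
  3 × C (aromatic): no H
  2 × N (aromatic): no H
  2 × O: no H
  1 × C: 3 H
  1 × C: 2 H
  1 × C (aromatic): 1 H
  1 × Cl: no H
  1 × F: no H
  Total hydrogens = 6.
Molecular formula: C6H6ClFN2O2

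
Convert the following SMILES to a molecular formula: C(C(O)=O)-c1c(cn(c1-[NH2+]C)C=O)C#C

C10H11N2O3+

Heavy atoms from the SMILES: 10 C, 2 N, 3 O.
Implicit hydrogens by atom environment:
  3 × C (aromatic): no H
  2 × C: 1 H each → 2
  2 × C: no H
  2 × O: no H
  1 × C: 3 H
  1 × C: 2 H
  1 × C (aromatic): 1 H
  1 × N (charge +1): 2 H
  1 × N (aromatic): no H
  1 × O: 1 H
  Total hydrogens = 11.
Net charge +1.
Molecular formula: C10H11N2O3+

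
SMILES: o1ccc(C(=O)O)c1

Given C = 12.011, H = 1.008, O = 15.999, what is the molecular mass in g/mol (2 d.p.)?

Molecular formula: C5H4O3.
M = 5×12.011 + 4×1.008 + 3×15.999 = 112.08 g/mol.

112.08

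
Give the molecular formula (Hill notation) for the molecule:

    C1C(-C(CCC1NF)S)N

Heavy atoms from the SMILES: 6 C, 1 F, 2 N, 1 S.
Implicit hydrogens by atom environment:
  3 × C: 2 H each → 6
  3 × C: 1 H each → 3
  1 × F: no H
  1 × N: 2 H
  1 × N: 1 H
  1 × S: 1 H
  Total hydrogens = 13.
Molecular formula: C6H13FN2S

C6H13FN2S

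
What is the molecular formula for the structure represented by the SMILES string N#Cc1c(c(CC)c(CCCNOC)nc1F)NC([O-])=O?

Heavy atoms from the SMILES: 13 C, 1 F, 4 N, 3 O.
Implicit hydrogens by atom environment:
  5 × C (aromatic): no H
  4 × C: 2 H each → 8
  2 × C: 3 H each → 6
  2 × C: no H
  2 × N: 1 H each → 2
  2 × O: no H
  1 × F: no H
  1 × N (aromatic): no H
  1 × N: no H
  1 × O (charge -1): no H
  Total hydrogens = 16.
Net charge -1.
Molecular formula: C13H16FN4O3-

C13H16FN4O3-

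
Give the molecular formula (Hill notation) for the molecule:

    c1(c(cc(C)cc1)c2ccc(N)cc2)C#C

Heavy atoms from the SMILES: 15 C, 1 N.
Implicit hydrogens by atom environment:
  7 × C (aromatic): 1 H each → 7
  5 × C (aromatic): no H
  1 × C: 3 H
  1 × C: 1 H
  1 × C: no H
  1 × N: 2 H
  Total hydrogens = 13.
Molecular formula: C15H13N

C15H13N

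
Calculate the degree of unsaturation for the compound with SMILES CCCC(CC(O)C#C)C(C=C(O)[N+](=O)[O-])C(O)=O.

Molecular formula from the SMILES: C12H17NO6.
DoU = (2C + 2 + N − H − X)/2 = (2·12 + 2 + 1 − 17 − 0)/2 = 10/2 = 5.
(Structurally: 0 ring(s) + 5 π bond(s) = 5.)

5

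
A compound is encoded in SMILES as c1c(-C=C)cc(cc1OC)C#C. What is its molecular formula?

C11H10O

Heavy atoms from the SMILES: 11 C, 1 O.
Implicit hydrogens by atom environment:
  3 × C (aromatic): 1 H each → 3
  3 × C (aromatic): no H
  2 × C: 1 H each → 2
  1 × C: 3 H
  1 × C: 2 H
  1 × C: no H
  1 × O: no H
  Total hydrogens = 10.
Molecular formula: C11H10O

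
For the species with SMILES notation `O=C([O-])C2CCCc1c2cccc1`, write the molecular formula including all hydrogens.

C11H11O2-

Heavy atoms from the SMILES: 11 C, 2 O.
Implicit hydrogens by atom environment:
  4 × C (aromatic): 1 H each → 4
  3 × C: 2 H each → 6
  2 × C (aromatic): no H
  1 × C: 1 H
  1 × C: no H
  1 × O: no H
  1 × O (charge -1): no H
  Total hydrogens = 11.
Net charge -1.
Molecular formula: C11H11O2-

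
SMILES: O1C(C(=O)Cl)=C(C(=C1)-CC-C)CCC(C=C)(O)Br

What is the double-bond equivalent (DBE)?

Molecular formula from the SMILES: C13H16BrClO3.
DoU = (2C + 2 + N − H − X)/2 = (2·13 + 2 + 0 − 16 − 2)/2 = 10/2 = 5.
(Structurally: 1 ring(s) + 4 π bond(s) = 5.)

5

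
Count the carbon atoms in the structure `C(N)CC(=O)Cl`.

3

The symbol for carbon appears 3 times in the SMILES. (Cl is a single chlorine, not C + l.)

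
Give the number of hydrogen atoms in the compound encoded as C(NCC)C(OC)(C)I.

14

Hydrogens are implicit in SMILES; fill each atom to its normal valence:
  3 × C: 3 H each → 9
  2 × C: 2 H each → 4
  1 × C: no H
  1 × I: no H
  1 × N: 1 H
  1 × O: no H
  Total hydrogens = 14.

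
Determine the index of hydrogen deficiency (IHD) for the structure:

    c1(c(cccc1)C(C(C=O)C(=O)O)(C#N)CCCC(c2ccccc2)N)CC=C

Molecular formula from the SMILES: C24H26N2O3.
DoU = (2C + 2 + N − H − X)/2 = (2·24 + 2 + 2 − 26 − 0)/2 = 26/2 = 13.
(Structurally: 2 ring(s) + 11 π bond(s) = 13.)

13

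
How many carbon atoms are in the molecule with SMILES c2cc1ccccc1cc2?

The symbol for carbon appears 10 times in the SMILES. Lowercase c denotes aromatic carbon and counts toward C.

10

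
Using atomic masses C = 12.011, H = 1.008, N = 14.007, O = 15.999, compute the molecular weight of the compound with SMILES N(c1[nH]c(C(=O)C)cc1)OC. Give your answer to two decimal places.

154.17

Molecular formula: C7H10N2O2.
M = 7×12.011 + 10×1.008 + 2×14.007 + 2×15.999 = 154.17 g/mol.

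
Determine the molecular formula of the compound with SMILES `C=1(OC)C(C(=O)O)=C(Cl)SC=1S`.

C6H5ClO3S2

Heavy atoms from the SMILES: 6 C, 1 Cl, 3 O, 2 S.
Implicit hydrogens by atom environment:
  4 × C (aromatic): no H
  2 × O: no H
  1 × C: 3 H
  1 × C: no H
  1 × Cl: no H
  1 × O: 1 H
  1 × S: 1 H
  1 × S (aromatic): no H
  Total hydrogens = 5.
Molecular formula: C6H5ClO3S2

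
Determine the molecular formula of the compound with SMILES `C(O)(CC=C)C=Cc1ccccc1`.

C12H14O

Heavy atoms from the SMILES: 12 C, 1 O.
Implicit hydrogens by atom environment:
  5 × C (aromatic): 1 H each → 5
  4 × C: 1 H each → 4
  2 × C: 2 H each → 4
  1 × C (aromatic): no H
  1 × O: 1 H
  Total hydrogens = 14.
Molecular formula: C12H14O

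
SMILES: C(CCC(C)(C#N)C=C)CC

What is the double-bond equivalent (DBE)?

Molecular formula from the SMILES: C10H17N.
DoU = (2C + 2 + N − H − X)/2 = (2·10 + 2 + 1 − 17 − 0)/2 = 6/2 = 3.
(Structurally: 0 ring(s) + 3 π bond(s) = 3.)

3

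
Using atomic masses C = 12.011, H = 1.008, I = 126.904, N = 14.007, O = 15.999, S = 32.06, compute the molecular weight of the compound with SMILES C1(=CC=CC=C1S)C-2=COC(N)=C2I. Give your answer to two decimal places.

317.14

Molecular formula: C10H8INOS.
M = 10×12.011 + 8×1.008 + 1×126.904 + 1×14.007 + 1×15.999 + 1×32.06 = 317.14 g/mol.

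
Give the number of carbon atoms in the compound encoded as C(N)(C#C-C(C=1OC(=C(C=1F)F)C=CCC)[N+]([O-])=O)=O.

12

The symbol for carbon appears 12 times in the SMILES.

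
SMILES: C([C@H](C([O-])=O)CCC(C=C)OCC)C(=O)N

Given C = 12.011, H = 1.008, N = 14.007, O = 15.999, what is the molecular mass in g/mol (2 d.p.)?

Molecular formula: C11H18NO4-.
M = 11×12.011 + 18×1.008 + 1×14.007 + 4×15.999 = 228.27 g/mol.

228.27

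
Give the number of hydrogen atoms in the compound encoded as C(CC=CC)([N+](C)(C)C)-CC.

22

Hydrogens are implicit in SMILES; fill each atom to its normal valence:
  5 × C: 3 H each → 15
  3 × C: 1 H each → 3
  2 × C: 2 H each → 4
  1 × N (charge +1): no H
  Total hydrogens = 22.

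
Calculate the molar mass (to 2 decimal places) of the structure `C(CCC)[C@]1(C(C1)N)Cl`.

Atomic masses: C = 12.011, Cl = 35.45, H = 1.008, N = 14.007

Molecular formula: C7H14ClN.
M = 7×12.011 + 1×35.45 + 14×1.008 + 1×14.007 = 147.65 g/mol.

147.65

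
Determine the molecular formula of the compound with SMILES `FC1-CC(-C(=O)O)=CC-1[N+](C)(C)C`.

C9H15FNO2+

Heavy atoms from the SMILES: 9 C, 1 F, 1 N, 2 O.
Implicit hydrogens by atom environment:
  3 × C: 3 H each → 9
  3 × C: 1 H each → 3
  2 × C: no H
  1 × C: 2 H
  1 × F: no H
  1 × N (charge +1): no H
  1 × O: 1 H
  1 × O: no H
  Total hydrogens = 15.
Net charge +1.
Molecular formula: C9H15FNO2+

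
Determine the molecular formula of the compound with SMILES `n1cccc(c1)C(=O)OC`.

C7H7NO2

Heavy atoms from the SMILES: 7 C, 1 N, 2 O.
Implicit hydrogens by atom environment:
  4 × C (aromatic): 1 H each → 4
  2 × O: no H
  1 × C: 3 H
  1 × C (aromatic): no H
  1 × C: no H
  1 × N (aromatic): no H
  Total hydrogens = 7.
Molecular formula: C7H7NO2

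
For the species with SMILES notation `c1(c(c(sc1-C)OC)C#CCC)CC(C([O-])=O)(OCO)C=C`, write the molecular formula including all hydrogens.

C16H19O5S-

Heavy atoms from the SMILES: 16 C, 5 O, 1 S.
Implicit hydrogens by atom environment:
  4 × C: 2 H each → 8
  4 × C (aromatic): no H
  4 × C: no H
  3 × C: 3 H each → 9
  3 × O: no H
  1 × C: 1 H
  1 × O: 1 H
  1 × O (charge -1): no H
  1 × S (aromatic): no H
  Total hydrogens = 19.
Net charge -1.
Molecular formula: C16H19O5S-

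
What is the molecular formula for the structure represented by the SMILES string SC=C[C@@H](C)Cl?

C4H7ClS

Heavy atoms from the SMILES: 4 C, 1 Cl, 1 S.
Implicit hydrogens by atom environment:
  3 × C: 1 H each → 3
  1 × C: 3 H
  1 × Cl: no H
  1 × S: 1 H
  Total hydrogens = 7.
Molecular formula: C4H7ClS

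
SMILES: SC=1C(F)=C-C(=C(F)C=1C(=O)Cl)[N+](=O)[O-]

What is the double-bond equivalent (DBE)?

6

Molecular formula from the SMILES: C7H2ClF2NO3S.
DoU = (2C + 2 + N − H − X)/2 = (2·7 + 2 + 1 − 2 − 3)/2 = 12/2 = 6.
(Structurally: 1 ring(s) + 5 π bond(s) = 6.)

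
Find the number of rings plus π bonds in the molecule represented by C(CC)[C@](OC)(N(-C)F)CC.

0

Molecular formula from the SMILES: C8H18FNO.
DoU = (2C + 2 + N − H − X)/2 = (2·8 + 2 + 1 − 18 − 1)/2 = 0/2 = 0.
(Structurally: 0 ring(s) + 0 π bond(s) = 0.)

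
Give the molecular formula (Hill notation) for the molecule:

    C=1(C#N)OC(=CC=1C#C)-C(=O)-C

C9H5NO2

Heavy atoms from the SMILES: 9 C, 1 N, 2 O.
Implicit hydrogens by atom environment:
  3 × C (aromatic): no H
  3 × C: no H
  1 × C: 3 H
  1 × C (aromatic): 1 H
  1 × C: 1 H
  1 × N: no H
  1 × O (aromatic): no H
  1 × O: no H
  Total hydrogens = 5.
Molecular formula: C9H5NO2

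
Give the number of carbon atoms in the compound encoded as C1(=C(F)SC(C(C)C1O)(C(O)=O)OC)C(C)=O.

The symbol for carbon appears 10 times in the SMILES.

10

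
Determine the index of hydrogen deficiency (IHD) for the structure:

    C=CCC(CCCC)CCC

1

Molecular formula from the SMILES: C11H22.
DoU = (2C + 2 + N − H − X)/2 = (2·11 + 2 + 0 − 22 − 0)/2 = 2/2 = 1.
(Structurally: 0 ring(s) + 1 π bond(s) = 1.)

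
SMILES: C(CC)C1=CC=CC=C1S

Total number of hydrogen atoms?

Hydrogens are implicit in SMILES; fill each atom to its normal valence:
  4 × C (aromatic): 1 H each → 4
  2 × C: 2 H each → 4
  2 × C (aromatic): no H
  1 × C: 3 H
  1 × S: 1 H
  Total hydrogens = 12.

12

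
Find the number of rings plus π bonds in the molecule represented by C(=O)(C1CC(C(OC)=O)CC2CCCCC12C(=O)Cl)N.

Molecular formula from the SMILES: C14H20ClNO4.
DoU = (2C + 2 + N − H − X)/2 = (2·14 + 2 + 1 − 20 − 1)/2 = 10/2 = 5.
(Structurally: 2 ring(s) + 3 π bond(s) = 5.)

5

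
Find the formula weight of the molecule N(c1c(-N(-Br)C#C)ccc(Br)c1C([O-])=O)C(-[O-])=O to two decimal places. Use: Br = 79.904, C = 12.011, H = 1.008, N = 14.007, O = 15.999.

375.96

Molecular formula: [C10H4Br2N2O4]2-.
M = 2×79.904 + 10×12.011 + 4×1.008 + 2×14.007 + 4×15.999 = 375.96 g/mol.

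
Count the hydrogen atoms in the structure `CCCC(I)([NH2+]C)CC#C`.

Hydrogens are implicit in SMILES; fill each atom to its normal valence:
  3 × C: 2 H each → 6
  2 × C: 3 H each → 6
  2 × C: no H
  1 × C: 1 H
  1 × I: no H
  1 × N (charge +1): 2 H
  Total hydrogens = 15.

15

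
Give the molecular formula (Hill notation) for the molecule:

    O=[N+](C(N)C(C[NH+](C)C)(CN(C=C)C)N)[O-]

Heavy atoms from the SMILES: 9 C, 5 N, 2 O.
Implicit hydrogens by atom environment:
  3 × C: 3 H each → 9
  3 × C: 2 H each → 6
  2 × C: 1 H each → 2
  2 × N: 2 H each → 4
  1 × C: no H
  1 × N (charge +1): 1 H
  1 × N: no H
  1 × N (charge +1): no H
  1 × O: no H
  1 × O (charge -1): no H
  Total hydrogens = 22.
Net charge +1.
Molecular formula: C9H22N5O2+

C9H22N5O2+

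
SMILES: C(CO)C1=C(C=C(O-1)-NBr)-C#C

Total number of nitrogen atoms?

The symbol for nitrogen appears 1 time in the SMILES.

1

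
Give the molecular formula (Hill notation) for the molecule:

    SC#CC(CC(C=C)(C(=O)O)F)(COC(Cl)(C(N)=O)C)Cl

Heavy atoms from the SMILES: 12 C, 2 Cl, 1 F, 1 N, 4 O, 1 S.
Implicit hydrogens by atom environment:
  7 × C: no H
  3 × C: 2 H each → 6
  3 × O: no H
  2 × Cl: no H
  1 × C: 3 H
  1 × C: 1 H
  1 × F: no H
  1 × N: 2 H
  1 × O: 1 H
  1 × S: 1 H
  Total hydrogens = 14.
Molecular formula: C12H14Cl2FNO4S

C12H14Cl2FNO4S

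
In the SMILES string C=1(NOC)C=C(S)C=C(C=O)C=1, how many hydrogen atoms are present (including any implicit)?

9

Hydrogens are implicit in SMILES; fill each atom to its normal valence:
  3 × C (aromatic): 1 H each → 3
  3 × C (aromatic): no H
  2 × O: no H
  1 × C: 3 H
  1 × C: 1 H
  1 × N: 1 H
  1 × S: 1 H
  Total hydrogens = 9.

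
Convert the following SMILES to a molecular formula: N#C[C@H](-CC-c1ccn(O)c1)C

C9H12N2O

Heavy atoms from the SMILES: 9 C, 2 N, 1 O.
Implicit hydrogens by atom environment:
  3 × C (aromatic): 1 H each → 3
  2 × C: 2 H each → 4
  1 × C: 3 H
  1 × C: 1 H
  1 × C (aromatic): no H
  1 × C: no H
  1 × N (aromatic): no H
  1 × N: no H
  1 × O: 1 H
  Total hydrogens = 12.
Molecular formula: C9H12N2O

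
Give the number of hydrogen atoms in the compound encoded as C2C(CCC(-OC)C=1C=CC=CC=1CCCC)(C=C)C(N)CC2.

Hydrogens are implicit in SMILES; fill each atom to its normal valence:
  9 × C: 2 H each → 18
  4 × C (aromatic): 1 H each → 4
  3 × C: 1 H each → 3
  2 × C: 3 H each → 6
  2 × C (aromatic): no H
  1 × C: no H
  1 × N: 2 H
  1 × O: no H
  Total hydrogens = 33.

33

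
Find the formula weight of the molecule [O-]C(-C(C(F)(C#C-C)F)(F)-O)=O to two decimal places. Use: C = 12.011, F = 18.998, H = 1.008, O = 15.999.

181.09

Molecular formula: C6H4F3O3-.
M = 6×12.011 + 3×18.998 + 4×1.008 + 3×15.999 = 181.09 g/mol.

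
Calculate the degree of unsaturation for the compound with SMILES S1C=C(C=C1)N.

3

Molecular formula from the SMILES: C4H5NS.
DoU = (2C + 2 + N − H − X)/2 = (2·4 + 2 + 1 − 5 − 0)/2 = 6/2 = 3.
(Structurally: 1 ring(s) + 2 π bond(s) = 3.)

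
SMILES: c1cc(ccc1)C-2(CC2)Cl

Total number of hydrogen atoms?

9

Hydrogens are implicit in SMILES; fill each atom to its normal valence:
  5 × C (aromatic): 1 H each → 5
  2 × C: 2 H each → 4
  1 × C: no H
  1 × C (aromatic): no H
  1 × Cl: no H
  Total hydrogens = 9.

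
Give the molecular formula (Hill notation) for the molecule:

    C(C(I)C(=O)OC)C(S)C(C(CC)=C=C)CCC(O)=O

Heavy atoms from the SMILES: 14 C, 1 I, 4 O, 1 S.
Implicit hydrogens by atom environment:
  5 × C: 2 H each → 10
  4 × C: no H
  3 × C: 1 H each → 3
  3 × O: no H
  2 × C: 3 H each → 6
  1 × I: no H
  1 × O: 1 H
  1 × S: 1 H
  Total hydrogens = 21.
Molecular formula: C14H21IO4S

C14H21IO4S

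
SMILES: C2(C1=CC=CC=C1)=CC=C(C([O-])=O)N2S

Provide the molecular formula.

C11H8NO2S-

Heavy atoms from the SMILES: 11 C, 1 N, 2 O, 1 S.
Implicit hydrogens by atom environment:
  7 × C (aromatic): 1 H each → 7
  3 × C (aromatic): no H
  1 × C: no H
  1 × N (aromatic): no H
  1 × O: no H
  1 × O (charge -1): no H
  1 × S: 1 H
  Total hydrogens = 8.
Net charge -1.
Molecular formula: C11H8NO2S-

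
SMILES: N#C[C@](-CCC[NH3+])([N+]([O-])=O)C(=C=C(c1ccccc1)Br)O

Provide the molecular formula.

Heavy atoms from the SMILES: 1 Br, 14 C, 3 N, 3 O.
Implicit hydrogens by atom environment:
  5 × C (aromatic): 1 H each → 5
  5 × C: no H
  3 × C: 2 H each → 6
  1 × Br: no H
  1 × C (aromatic): no H
  1 × N (charge +1): 3 H
  1 × N: no H
  1 × N (charge +1): no H
  1 × O: 1 H
  1 × O: no H
  1 × O (charge -1): no H
  Total hydrogens = 15.
Net charge +1.
Molecular formula: C14H15BrN3O3+

C14H15BrN3O3+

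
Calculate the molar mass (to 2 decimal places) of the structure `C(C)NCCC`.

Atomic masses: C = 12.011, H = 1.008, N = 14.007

87.17

Molecular formula: C5H13N.
M = 5×12.011 + 13×1.008 + 1×14.007 = 87.17 g/mol.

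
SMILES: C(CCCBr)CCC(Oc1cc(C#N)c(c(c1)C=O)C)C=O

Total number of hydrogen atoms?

Hydrogens are implicit in SMILES; fill each atom to its normal valence:
  6 × C: 2 H each → 12
  4 × C (aromatic): no H
  3 × C: 1 H each → 3
  3 × O: no H
  2 × C (aromatic): 1 H each → 2
  1 × Br: no H
  1 × C: 3 H
  1 × C: no H
  1 × N: no H
  Total hydrogens = 20.

20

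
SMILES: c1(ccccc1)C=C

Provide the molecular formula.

Heavy atoms from the SMILES: 8 C.
Implicit hydrogens by atom environment:
  5 × C (aromatic): 1 H each → 5
  1 × C: 2 H
  1 × C: 1 H
  1 × C (aromatic): no H
  Total hydrogens = 8.
Molecular formula: C8H8

C8H8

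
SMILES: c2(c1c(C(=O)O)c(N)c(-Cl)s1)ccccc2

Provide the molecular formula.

Heavy atoms from the SMILES: 11 C, 1 Cl, 1 N, 2 O, 1 S.
Implicit hydrogens by atom environment:
  5 × C (aromatic): 1 H each → 5
  5 × C (aromatic): no H
  1 × C: no H
  1 × Cl: no H
  1 × N: 2 H
  1 × O: 1 H
  1 × O: no H
  1 × S (aromatic): no H
  Total hydrogens = 8.
Molecular formula: C11H8ClNO2S

C11H8ClNO2S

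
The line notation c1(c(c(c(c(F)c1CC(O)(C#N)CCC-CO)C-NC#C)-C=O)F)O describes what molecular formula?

Heavy atoms from the SMILES: 17 C, 2 F, 2 N, 4 O.
Implicit hydrogens by atom environment:
  6 × C: 2 H each → 12
  6 × C (aromatic): no H
  3 × C: no H
  3 × O: 1 H each → 3
  2 × C: 1 H each → 2
  2 × F: no H
  1 × N: 1 H
  1 × N: no H
  1 × O: no H
  Total hydrogens = 18.
Molecular formula: C17H18F2N2O4

C17H18F2N2O4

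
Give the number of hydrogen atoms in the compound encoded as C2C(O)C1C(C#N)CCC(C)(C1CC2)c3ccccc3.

23

Hydrogens are implicit in SMILES; fill each atom to its normal valence:
  5 × C: 2 H each → 10
  5 × C (aromatic): 1 H each → 5
  4 × C: 1 H each → 4
  2 × C: no H
  1 × C: 3 H
  1 × C (aromatic): no H
  1 × N: no H
  1 × O: 1 H
  Total hydrogens = 23.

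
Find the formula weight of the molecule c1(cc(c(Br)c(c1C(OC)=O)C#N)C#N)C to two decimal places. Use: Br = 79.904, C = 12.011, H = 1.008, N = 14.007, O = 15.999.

Molecular formula: C11H7BrN2O2.
M = 1×79.904 + 11×12.011 + 7×1.008 + 2×14.007 + 2×15.999 = 279.09 g/mol.

279.09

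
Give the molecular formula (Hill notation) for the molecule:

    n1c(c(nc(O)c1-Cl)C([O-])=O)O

Heavy atoms from the SMILES: 5 C, 1 Cl, 2 N, 4 O.
Implicit hydrogens by atom environment:
  4 × C (aromatic): no H
  2 × N (aromatic): no H
  2 × O: 1 H each → 2
  1 × C: no H
  1 × Cl: no H
  1 × O: no H
  1 × O (charge -1): no H
  Total hydrogens = 2.
Net charge -1.
Molecular formula: C5H2ClN2O4-

C5H2ClN2O4-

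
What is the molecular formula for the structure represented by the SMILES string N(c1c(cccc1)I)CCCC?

Heavy atoms from the SMILES: 10 C, 1 I, 1 N.
Implicit hydrogens by atom environment:
  4 × C (aromatic): 1 H each → 4
  3 × C: 2 H each → 6
  2 × C (aromatic): no H
  1 × C: 3 H
  1 × I: no H
  1 × N: 1 H
  Total hydrogens = 14.
Molecular formula: C10H14IN

C10H14IN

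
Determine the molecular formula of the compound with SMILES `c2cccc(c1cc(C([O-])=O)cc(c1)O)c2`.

Heavy atoms from the SMILES: 13 C, 3 O.
Implicit hydrogens by atom environment:
  8 × C (aromatic): 1 H each → 8
  4 × C (aromatic): no H
  1 × C: no H
  1 × O: 1 H
  1 × O: no H
  1 × O (charge -1): no H
  Total hydrogens = 9.
Net charge -1.
Molecular formula: C13H9O3-

C13H9O3-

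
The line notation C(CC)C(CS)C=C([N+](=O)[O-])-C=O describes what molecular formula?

C8H13NO3S

Heavy atoms from the SMILES: 8 C, 1 N, 3 O, 1 S.
Implicit hydrogens by atom environment:
  3 × C: 2 H each → 6
  3 × C: 1 H each → 3
  2 × O: no H
  1 × C: 3 H
  1 × C: no H
  1 × N (charge +1): no H
  1 × O (charge -1): no H
  1 × S: 1 H
  Total hydrogens = 13.
Molecular formula: C8H13NO3S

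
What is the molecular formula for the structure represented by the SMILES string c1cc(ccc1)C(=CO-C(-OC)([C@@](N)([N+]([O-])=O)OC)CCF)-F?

Heavy atoms from the SMILES: 14 C, 2 F, 2 N, 5 O.
Implicit hydrogens by atom environment:
  5 × C (aromatic): 1 H each → 5
  4 × O: no H
  3 × C: no H
  2 × C: 3 H each → 6
  2 × C: 2 H each → 4
  2 × F: no H
  1 × C: 1 H
  1 × C (aromatic): no H
  1 × N: 2 H
  1 × N (charge +1): no H
  1 × O (charge -1): no H
  Total hydrogens = 18.
Molecular formula: C14H18F2N2O5

C14H18F2N2O5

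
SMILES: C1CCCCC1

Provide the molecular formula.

Heavy atoms from the SMILES: 6 C.
Implicit hydrogens by atom environment:
  6 × C: 2 H each → 12
  Total hydrogens = 12.
Molecular formula: C6H12

C6H12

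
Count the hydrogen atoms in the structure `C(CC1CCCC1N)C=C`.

Hydrogens are implicit in SMILES; fill each atom to its normal valence:
  6 × C: 2 H each → 12
  3 × C: 1 H each → 3
  1 × N: 2 H
  Total hydrogens = 17.

17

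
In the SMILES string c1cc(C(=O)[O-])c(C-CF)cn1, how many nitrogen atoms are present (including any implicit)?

The symbol for nitrogen appears 1 time in the SMILES.

1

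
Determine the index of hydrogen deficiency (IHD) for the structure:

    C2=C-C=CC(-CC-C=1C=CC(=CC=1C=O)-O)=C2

9

Molecular formula from the SMILES: C15H14O2.
DoU = (2C + 2 + N − H − X)/2 = (2·15 + 2 + 0 − 14 − 0)/2 = 18/2 = 9.
(Structurally: 2 ring(s) + 7 π bond(s) = 9.)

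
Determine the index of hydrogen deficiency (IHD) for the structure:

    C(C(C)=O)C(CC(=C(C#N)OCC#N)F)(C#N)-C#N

Molecular formula from the SMILES: C12H9FN4O2.
DoU = (2C + 2 + N − H − X)/2 = (2·12 + 2 + 4 − 9 − 1)/2 = 20/2 = 10.
(Structurally: 0 ring(s) + 10 π bond(s) = 10.)

10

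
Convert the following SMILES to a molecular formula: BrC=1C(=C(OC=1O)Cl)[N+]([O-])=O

C4HBrClNO4

Heavy atoms from the SMILES: 1 Br, 4 C, 1 Cl, 1 N, 4 O.
Implicit hydrogens by atom environment:
  4 × C (aromatic): no H
  1 × Br: no H
  1 × Cl: no H
  1 × N (charge +1): no H
  1 × O: 1 H
  1 × O (aromatic): no H
  1 × O: no H
  1 × O (charge -1): no H
  Total hydrogens = 1.
Molecular formula: C4HBrClNO4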